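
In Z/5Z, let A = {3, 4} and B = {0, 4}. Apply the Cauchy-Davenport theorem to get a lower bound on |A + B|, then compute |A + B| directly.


Cauchy-Davenport: |A + B| ≥ min(p, |A| + |B| - 1) for A, B nonempty in Z/pZ.
|A| = 2, |B| = 2, p = 5.
CD lower bound = min(5, 2 + 2 - 1) = min(5, 3) = 3.
Compute A + B mod 5 directly:
a = 3: 3+0=3, 3+4=2
a = 4: 4+0=4, 4+4=3
A + B = {2, 3, 4}, so |A + B| = 3.
Verify: 3 ≥ 3? Yes ✓.

CD lower bound = 3, actual |A + B| = 3.


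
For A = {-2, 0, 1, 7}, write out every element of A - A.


A - A = {a - a' : a, a' ∈ A}.
Compute a - a' for each ordered pair (a, a'):
a = -2: -2--2=0, -2-0=-2, -2-1=-3, -2-7=-9
a = 0: 0--2=2, 0-0=0, 0-1=-1, 0-7=-7
a = 1: 1--2=3, 1-0=1, 1-1=0, 1-7=-6
a = 7: 7--2=9, 7-0=7, 7-1=6, 7-7=0
Collecting distinct values (and noting 0 appears from a-a):
A - A = {-9, -7, -6, -3, -2, -1, 0, 1, 2, 3, 6, 7, 9}
|A - A| = 13

A - A = {-9, -7, -6, -3, -2, -1, 0, 1, 2, 3, 6, 7, 9}


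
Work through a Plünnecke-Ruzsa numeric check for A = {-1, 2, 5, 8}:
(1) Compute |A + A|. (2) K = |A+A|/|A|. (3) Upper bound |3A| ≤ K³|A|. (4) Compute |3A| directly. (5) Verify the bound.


|A| = 4.
Step 1: Compute A + A by enumerating all 16 pairs.
A + A = {-2, 1, 4, 7, 10, 13, 16}, so |A + A| = 7.
Step 2: Doubling constant K = |A + A|/|A| = 7/4 = 7/4 ≈ 1.7500.
Step 3: Plünnecke-Ruzsa gives |3A| ≤ K³·|A| = (1.7500)³ · 4 ≈ 21.4375.
Step 4: Compute 3A = A + A + A directly by enumerating all triples (a,b,c) ∈ A³; |3A| = 10.
Step 5: Check 10 ≤ 21.4375? Yes ✓.

K = 7/4, Plünnecke-Ruzsa bound K³|A| ≈ 21.4375, |3A| = 10, inequality holds.


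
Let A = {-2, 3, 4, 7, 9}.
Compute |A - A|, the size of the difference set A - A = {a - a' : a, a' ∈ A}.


A - A = {a - a' : a, a' ∈ A}; |A| = 5.
Bounds: 2|A|-1 ≤ |A - A| ≤ |A|² - |A| + 1, i.e. 9 ≤ |A - A| ≤ 21.
Note: 0 ∈ A - A always (from a - a). The set is symmetric: if d ∈ A - A then -d ∈ A - A.
Enumerate nonzero differences d = a - a' with a > a' (then include -d):
Positive differences: {1, 2, 3, 4, 5, 6, 9, 11}
Full difference set: {0} ∪ (positive diffs) ∪ (negative diffs).
|A - A| = 1 + 2·8 = 17 (matches direct enumeration: 17).

|A - A| = 17


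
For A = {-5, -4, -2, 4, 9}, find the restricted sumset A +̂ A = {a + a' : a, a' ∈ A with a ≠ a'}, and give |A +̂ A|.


Restricted sumset: A +̂ A = {a + a' : a ∈ A, a' ∈ A, a ≠ a'}.
Equivalently, take A + A and drop any sum 2a that is achievable ONLY as a + a for a ∈ A (i.e. sums representable only with equal summands).
Enumerate pairs (a, a') with a < a' (symmetric, so each unordered pair gives one sum; this covers all a ≠ a'):
  -5 + -4 = -9
  -5 + -2 = -7
  -5 + 4 = -1
  -5 + 9 = 4
  -4 + -2 = -6
  -4 + 4 = 0
  -4 + 9 = 5
  -2 + 4 = 2
  -2 + 9 = 7
  4 + 9 = 13
Collected distinct sums: {-9, -7, -6, -1, 0, 2, 4, 5, 7, 13}
|A +̂ A| = 10
(Reference bound: |A +̂ A| ≥ 2|A| - 3 for |A| ≥ 2, with |A| = 5 giving ≥ 7.)

|A +̂ A| = 10


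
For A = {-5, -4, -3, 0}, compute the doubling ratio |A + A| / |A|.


|A| = 4.
Compute A + A by enumerating all 16 pairs.
A + A = {-10, -9, -8, -7, -6, -5, -4, -3, 0}, so |A + A| = 9.
K = |A + A| / |A| = 9/4 (already in lowest terms) ≈ 2.2500.
Reference: AP of size 4 gives K = 7/4 ≈ 1.7500; a fully generic set of size 4 gives K ≈ 2.5000.

|A| = 4, |A + A| = 9, K = 9/4.


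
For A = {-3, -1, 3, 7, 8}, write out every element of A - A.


A - A = {a - a' : a, a' ∈ A}.
Compute a - a' for each ordered pair (a, a'):
a = -3: -3--3=0, -3--1=-2, -3-3=-6, -3-7=-10, -3-8=-11
a = -1: -1--3=2, -1--1=0, -1-3=-4, -1-7=-8, -1-8=-9
a = 3: 3--3=6, 3--1=4, 3-3=0, 3-7=-4, 3-8=-5
a = 7: 7--3=10, 7--1=8, 7-3=4, 7-7=0, 7-8=-1
a = 8: 8--3=11, 8--1=9, 8-3=5, 8-7=1, 8-8=0
Collecting distinct values (and noting 0 appears from a-a):
A - A = {-11, -10, -9, -8, -6, -5, -4, -2, -1, 0, 1, 2, 4, 5, 6, 8, 9, 10, 11}
|A - A| = 19

A - A = {-11, -10, -9, -8, -6, -5, -4, -2, -1, 0, 1, 2, 4, 5, 6, 8, 9, 10, 11}


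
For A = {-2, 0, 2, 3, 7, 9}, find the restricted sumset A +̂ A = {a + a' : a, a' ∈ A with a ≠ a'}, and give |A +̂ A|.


Restricted sumset: A +̂ A = {a + a' : a ∈ A, a' ∈ A, a ≠ a'}.
Equivalently, take A + A and drop any sum 2a that is achievable ONLY as a + a for a ∈ A (i.e. sums representable only with equal summands).
Enumerate pairs (a, a') with a < a' (symmetric, so each unordered pair gives one sum; this covers all a ≠ a'):
  -2 + 0 = -2
  -2 + 2 = 0
  -2 + 3 = 1
  -2 + 7 = 5
  -2 + 9 = 7
  0 + 2 = 2
  0 + 3 = 3
  0 + 7 = 7
  0 + 9 = 9
  2 + 3 = 5
  2 + 7 = 9
  2 + 9 = 11
  3 + 7 = 10
  3 + 9 = 12
  7 + 9 = 16
Collected distinct sums: {-2, 0, 1, 2, 3, 5, 7, 9, 10, 11, 12, 16}
|A +̂ A| = 12
(Reference bound: |A +̂ A| ≥ 2|A| - 3 for |A| ≥ 2, with |A| = 6 giving ≥ 9.)

|A +̂ A| = 12


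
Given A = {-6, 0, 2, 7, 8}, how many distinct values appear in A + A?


A + A = {a + a' : a, a' ∈ A}; |A| = 5.
General bounds: 2|A| - 1 ≤ |A + A| ≤ |A|(|A|+1)/2, i.e. 9 ≤ |A + A| ≤ 15.
Lower bound 2|A|-1 is attained iff A is an arithmetic progression.
Enumerate sums a + a' for a ≤ a' (symmetric, so this suffices):
a = -6: -6+-6=-12, -6+0=-6, -6+2=-4, -6+7=1, -6+8=2
a = 0: 0+0=0, 0+2=2, 0+7=7, 0+8=8
a = 2: 2+2=4, 2+7=9, 2+8=10
a = 7: 7+7=14, 7+8=15
a = 8: 8+8=16
Distinct sums: {-12, -6, -4, 0, 1, 2, 4, 7, 8, 9, 10, 14, 15, 16}
|A + A| = 14

|A + A| = 14


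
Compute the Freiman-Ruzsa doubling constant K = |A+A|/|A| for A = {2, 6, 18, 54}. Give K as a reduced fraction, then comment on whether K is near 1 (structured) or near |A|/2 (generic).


|A| = 4.
Compute A + A by enumerating all 16 pairs.
A + A = {4, 8, 12, 20, 24, 36, 56, 60, 72, 108}, so |A + A| = 10.
K = |A + A| / |A| = 10/4 = 5/2 ≈ 2.5000.
Reference: AP of size 4 gives K = 7/4 ≈ 1.7500; a fully generic set of size 4 gives K ≈ 2.5000.

|A| = 4, |A + A| = 10, K = 10/4 = 5/2.


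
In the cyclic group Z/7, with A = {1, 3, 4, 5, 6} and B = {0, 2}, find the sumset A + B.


Work in Z/7Z: reduce every sum a + b modulo 7.
Enumerate all 10 pairs:
a = 1: 1+0=1, 1+2=3
a = 3: 3+0=3, 3+2=5
a = 4: 4+0=4, 4+2=6
a = 5: 5+0=5, 5+2=0
a = 6: 6+0=6, 6+2=1
Distinct residues collected: {0, 1, 3, 4, 5, 6}
|A + B| = 6 (out of 7 total residues).

A + B = {0, 1, 3, 4, 5, 6}


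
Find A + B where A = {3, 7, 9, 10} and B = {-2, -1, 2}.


A + B = {a + b : a ∈ A, b ∈ B}.
Enumerate all |A|·|B| = 4·3 = 12 pairs (a, b) and collect distinct sums.
a = 3: 3+-2=1, 3+-1=2, 3+2=5
a = 7: 7+-2=5, 7+-1=6, 7+2=9
a = 9: 9+-2=7, 9+-1=8, 9+2=11
a = 10: 10+-2=8, 10+-1=9, 10+2=12
Collecting distinct sums: A + B = {1, 2, 5, 6, 7, 8, 9, 11, 12}
|A + B| = 9

A + B = {1, 2, 5, 6, 7, 8, 9, 11, 12}


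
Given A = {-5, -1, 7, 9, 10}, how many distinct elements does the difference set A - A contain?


A - A = {a - a' : a, a' ∈ A}; |A| = 5.
Bounds: 2|A|-1 ≤ |A - A| ≤ |A|² - |A| + 1, i.e. 9 ≤ |A - A| ≤ 21.
Note: 0 ∈ A - A always (from a - a). The set is symmetric: if d ∈ A - A then -d ∈ A - A.
Enumerate nonzero differences d = a - a' with a > a' (then include -d):
Positive differences: {1, 2, 3, 4, 8, 10, 11, 12, 14, 15}
Full difference set: {0} ∪ (positive diffs) ∪ (negative diffs).
|A - A| = 1 + 2·10 = 21 (matches direct enumeration: 21).

|A - A| = 21


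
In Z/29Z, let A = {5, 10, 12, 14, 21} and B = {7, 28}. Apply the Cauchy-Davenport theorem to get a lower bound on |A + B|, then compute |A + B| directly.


Cauchy-Davenport: |A + B| ≥ min(p, |A| + |B| - 1) for A, B nonempty in Z/pZ.
|A| = 5, |B| = 2, p = 29.
CD lower bound = min(29, 5 + 2 - 1) = min(29, 6) = 6.
Compute A + B mod 29 directly:
a = 5: 5+7=12, 5+28=4
a = 10: 10+7=17, 10+28=9
a = 12: 12+7=19, 12+28=11
a = 14: 14+7=21, 14+28=13
a = 21: 21+7=28, 21+28=20
A + B = {4, 9, 11, 12, 13, 17, 19, 20, 21, 28}, so |A + B| = 10.
Verify: 10 ≥ 6? Yes ✓.

CD lower bound = 6, actual |A + B| = 10.


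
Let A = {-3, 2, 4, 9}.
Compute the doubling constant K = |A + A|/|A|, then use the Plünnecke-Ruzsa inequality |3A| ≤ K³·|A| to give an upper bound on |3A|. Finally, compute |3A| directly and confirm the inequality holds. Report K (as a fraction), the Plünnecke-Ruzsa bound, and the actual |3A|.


|A| = 4.
Step 1: Compute A + A by enumerating all 16 pairs.
A + A = {-6, -1, 1, 4, 6, 8, 11, 13, 18}, so |A + A| = 9.
Step 2: Doubling constant K = |A + A|/|A| = 9/4 = 9/4 ≈ 2.2500.
Step 3: Plünnecke-Ruzsa gives |3A| ≤ K³·|A| = (2.2500)³ · 4 ≈ 45.5625.
Step 4: Compute 3A = A + A + A directly by enumerating all triples (a,b,c) ∈ A³; |3A| = 16.
Step 5: Check 16 ≤ 45.5625? Yes ✓.

K = 9/4, Plünnecke-Ruzsa bound K³|A| ≈ 45.5625, |3A| = 16, inequality holds.


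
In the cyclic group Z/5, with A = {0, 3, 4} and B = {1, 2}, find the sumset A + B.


Work in Z/5Z: reduce every sum a + b modulo 5.
Enumerate all 6 pairs:
a = 0: 0+1=1, 0+2=2
a = 3: 3+1=4, 3+2=0
a = 4: 4+1=0, 4+2=1
Distinct residues collected: {0, 1, 2, 4}
|A + B| = 4 (out of 5 total residues).

A + B = {0, 1, 2, 4}


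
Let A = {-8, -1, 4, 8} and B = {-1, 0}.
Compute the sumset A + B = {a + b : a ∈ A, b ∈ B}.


A + B = {a + b : a ∈ A, b ∈ B}.
Enumerate all |A|·|B| = 4·2 = 8 pairs (a, b) and collect distinct sums.
a = -8: -8+-1=-9, -8+0=-8
a = -1: -1+-1=-2, -1+0=-1
a = 4: 4+-1=3, 4+0=4
a = 8: 8+-1=7, 8+0=8
Collecting distinct sums: A + B = {-9, -8, -2, -1, 3, 4, 7, 8}
|A + B| = 8

A + B = {-9, -8, -2, -1, 3, 4, 7, 8}


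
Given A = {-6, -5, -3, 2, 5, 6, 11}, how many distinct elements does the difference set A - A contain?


A - A = {a - a' : a, a' ∈ A}; |A| = 7.
Bounds: 2|A|-1 ≤ |A - A| ≤ |A|² - |A| + 1, i.e. 13 ≤ |A - A| ≤ 43.
Note: 0 ∈ A - A always (from a - a). The set is symmetric: if d ∈ A - A then -d ∈ A - A.
Enumerate nonzero differences d = a - a' with a > a' (then include -d):
Positive differences: {1, 2, 3, 4, 5, 6, 7, 8, 9, 10, 11, 12, 14, 16, 17}
Full difference set: {0} ∪ (positive diffs) ∪ (negative diffs).
|A - A| = 1 + 2·15 = 31 (matches direct enumeration: 31).

|A - A| = 31


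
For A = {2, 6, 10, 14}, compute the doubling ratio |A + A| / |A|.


|A| = 4.
Compute A + A by enumerating all 16 pairs.
A + A = {4, 8, 12, 16, 20, 24, 28}, so |A + A| = 7.
K = |A + A| / |A| = 7/4 (already in lowest terms) ≈ 1.7500.
Reference: AP of size 4 gives K = 7/4 ≈ 1.7500; a fully generic set of size 4 gives K ≈ 2.5000.

|A| = 4, |A + A| = 7, K = 7/4.


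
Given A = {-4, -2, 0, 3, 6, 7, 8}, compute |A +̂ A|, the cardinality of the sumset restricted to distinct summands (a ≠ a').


Restricted sumset: A +̂ A = {a + a' : a ∈ A, a' ∈ A, a ≠ a'}.
Equivalently, take A + A and drop any sum 2a that is achievable ONLY as a + a for a ∈ A (i.e. sums representable only with equal summands).
Enumerate pairs (a, a') with a < a' (symmetric, so each unordered pair gives one sum; this covers all a ≠ a'):
  -4 + -2 = -6
  -4 + 0 = -4
  -4 + 3 = -1
  -4 + 6 = 2
  -4 + 7 = 3
  -4 + 8 = 4
  -2 + 0 = -2
  -2 + 3 = 1
  -2 + 6 = 4
  -2 + 7 = 5
  -2 + 8 = 6
  0 + 3 = 3
  0 + 6 = 6
  0 + 7 = 7
  0 + 8 = 8
  3 + 6 = 9
  3 + 7 = 10
  3 + 8 = 11
  6 + 7 = 13
  6 + 8 = 14
  7 + 8 = 15
Collected distinct sums: {-6, -4, -2, -1, 1, 2, 3, 4, 5, 6, 7, 8, 9, 10, 11, 13, 14, 15}
|A +̂ A| = 18
(Reference bound: |A +̂ A| ≥ 2|A| - 3 for |A| ≥ 2, with |A| = 7 giving ≥ 11.)

|A +̂ A| = 18


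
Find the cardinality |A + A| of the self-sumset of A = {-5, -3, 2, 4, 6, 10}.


A + A = {a + a' : a, a' ∈ A}; |A| = 6.
General bounds: 2|A| - 1 ≤ |A + A| ≤ |A|(|A|+1)/2, i.e. 11 ≤ |A + A| ≤ 21.
Lower bound 2|A|-1 is attained iff A is an arithmetic progression.
Enumerate sums a + a' for a ≤ a' (symmetric, so this suffices):
a = -5: -5+-5=-10, -5+-3=-8, -5+2=-3, -5+4=-1, -5+6=1, -5+10=5
a = -3: -3+-3=-6, -3+2=-1, -3+4=1, -3+6=3, -3+10=7
a = 2: 2+2=4, 2+4=6, 2+6=8, 2+10=12
a = 4: 4+4=8, 4+6=10, 4+10=14
a = 6: 6+6=12, 6+10=16
a = 10: 10+10=20
Distinct sums: {-10, -8, -6, -3, -1, 1, 3, 4, 5, 6, 7, 8, 10, 12, 14, 16, 20}
|A + A| = 17

|A + A| = 17


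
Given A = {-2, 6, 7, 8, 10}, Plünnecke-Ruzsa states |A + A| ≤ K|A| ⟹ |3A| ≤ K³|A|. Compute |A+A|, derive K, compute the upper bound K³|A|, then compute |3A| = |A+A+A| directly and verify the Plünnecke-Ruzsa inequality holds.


|A| = 5.
Step 1: Compute A + A by enumerating all 25 pairs.
A + A = {-4, 4, 5, 6, 8, 12, 13, 14, 15, 16, 17, 18, 20}, so |A + A| = 13.
Step 2: Doubling constant K = |A + A|/|A| = 13/5 = 13/5 ≈ 2.6000.
Step 3: Plünnecke-Ruzsa gives |3A| ≤ K³·|A| = (2.6000)³ · 5 ≈ 87.8800.
Step 4: Compute 3A = A + A + A directly by enumerating all triples (a,b,c) ∈ A³; |3A| = 24.
Step 5: Check 24 ≤ 87.8800? Yes ✓.

K = 13/5, Plünnecke-Ruzsa bound K³|A| ≈ 87.8800, |3A| = 24, inequality holds.


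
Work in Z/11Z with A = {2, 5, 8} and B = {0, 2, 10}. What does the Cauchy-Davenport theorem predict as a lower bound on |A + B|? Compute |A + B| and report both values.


Cauchy-Davenport: |A + B| ≥ min(p, |A| + |B| - 1) for A, B nonempty in Z/pZ.
|A| = 3, |B| = 3, p = 11.
CD lower bound = min(11, 3 + 3 - 1) = min(11, 5) = 5.
Compute A + B mod 11 directly:
a = 2: 2+0=2, 2+2=4, 2+10=1
a = 5: 5+0=5, 5+2=7, 5+10=4
a = 8: 8+0=8, 8+2=10, 8+10=7
A + B = {1, 2, 4, 5, 7, 8, 10}, so |A + B| = 7.
Verify: 7 ≥ 5? Yes ✓.

CD lower bound = 5, actual |A + B| = 7.


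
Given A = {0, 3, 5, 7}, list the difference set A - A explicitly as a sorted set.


A - A = {a - a' : a, a' ∈ A}.
Compute a - a' for each ordered pair (a, a'):
a = 0: 0-0=0, 0-3=-3, 0-5=-5, 0-7=-7
a = 3: 3-0=3, 3-3=0, 3-5=-2, 3-7=-4
a = 5: 5-0=5, 5-3=2, 5-5=0, 5-7=-2
a = 7: 7-0=7, 7-3=4, 7-5=2, 7-7=0
Collecting distinct values (and noting 0 appears from a-a):
A - A = {-7, -5, -4, -3, -2, 0, 2, 3, 4, 5, 7}
|A - A| = 11

A - A = {-7, -5, -4, -3, -2, 0, 2, 3, 4, 5, 7}


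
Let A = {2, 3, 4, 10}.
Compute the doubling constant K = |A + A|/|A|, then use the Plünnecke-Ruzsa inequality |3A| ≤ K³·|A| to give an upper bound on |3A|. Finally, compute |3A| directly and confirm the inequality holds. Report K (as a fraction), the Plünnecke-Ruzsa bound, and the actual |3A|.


|A| = 4.
Step 1: Compute A + A by enumerating all 16 pairs.
A + A = {4, 5, 6, 7, 8, 12, 13, 14, 20}, so |A + A| = 9.
Step 2: Doubling constant K = |A + A|/|A| = 9/4 = 9/4 ≈ 2.2500.
Step 3: Plünnecke-Ruzsa gives |3A| ≤ K³·|A| = (2.2500)³ · 4 ≈ 45.5625.
Step 4: Compute 3A = A + A + A directly by enumerating all triples (a,b,c) ∈ A³; |3A| = 16.
Step 5: Check 16 ≤ 45.5625? Yes ✓.

K = 9/4, Plünnecke-Ruzsa bound K³|A| ≈ 45.5625, |3A| = 16, inequality holds.


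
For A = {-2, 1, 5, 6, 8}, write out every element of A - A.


A - A = {a - a' : a, a' ∈ A}.
Compute a - a' for each ordered pair (a, a'):
a = -2: -2--2=0, -2-1=-3, -2-5=-7, -2-6=-8, -2-8=-10
a = 1: 1--2=3, 1-1=0, 1-5=-4, 1-6=-5, 1-8=-7
a = 5: 5--2=7, 5-1=4, 5-5=0, 5-6=-1, 5-8=-3
a = 6: 6--2=8, 6-1=5, 6-5=1, 6-6=0, 6-8=-2
a = 8: 8--2=10, 8-1=7, 8-5=3, 8-6=2, 8-8=0
Collecting distinct values (and noting 0 appears from a-a):
A - A = {-10, -8, -7, -5, -4, -3, -2, -1, 0, 1, 2, 3, 4, 5, 7, 8, 10}
|A - A| = 17

A - A = {-10, -8, -7, -5, -4, -3, -2, -1, 0, 1, 2, 3, 4, 5, 7, 8, 10}


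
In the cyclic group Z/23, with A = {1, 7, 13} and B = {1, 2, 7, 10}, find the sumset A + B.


Work in Z/23Z: reduce every sum a + b modulo 23.
Enumerate all 12 pairs:
a = 1: 1+1=2, 1+2=3, 1+7=8, 1+10=11
a = 7: 7+1=8, 7+2=9, 7+7=14, 7+10=17
a = 13: 13+1=14, 13+2=15, 13+7=20, 13+10=0
Distinct residues collected: {0, 2, 3, 8, 9, 11, 14, 15, 17, 20}
|A + B| = 10 (out of 23 total residues).

A + B = {0, 2, 3, 8, 9, 11, 14, 15, 17, 20}


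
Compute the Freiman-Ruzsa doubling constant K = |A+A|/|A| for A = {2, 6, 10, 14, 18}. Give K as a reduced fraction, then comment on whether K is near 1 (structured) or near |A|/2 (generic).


|A| = 5.
Compute A + A by enumerating all 25 pairs.
A + A = {4, 8, 12, 16, 20, 24, 28, 32, 36}, so |A + A| = 9.
K = |A + A| / |A| = 9/5 (already in lowest terms) ≈ 1.8000.
Reference: AP of size 5 gives K = 9/5 ≈ 1.8000; a fully generic set of size 5 gives K ≈ 3.0000.

|A| = 5, |A + A| = 9, K = 9/5.


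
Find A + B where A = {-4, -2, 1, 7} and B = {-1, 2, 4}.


A + B = {a + b : a ∈ A, b ∈ B}.
Enumerate all |A|·|B| = 4·3 = 12 pairs (a, b) and collect distinct sums.
a = -4: -4+-1=-5, -4+2=-2, -4+4=0
a = -2: -2+-1=-3, -2+2=0, -2+4=2
a = 1: 1+-1=0, 1+2=3, 1+4=5
a = 7: 7+-1=6, 7+2=9, 7+4=11
Collecting distinct sums: A + B = {-5, -3, -2, 0, 2, 3, 5, 6, 9, 11}
|A + B| = 10

A + B = {-5, -3, -2, 0, 2, 3, 5, 6, 9, 11}


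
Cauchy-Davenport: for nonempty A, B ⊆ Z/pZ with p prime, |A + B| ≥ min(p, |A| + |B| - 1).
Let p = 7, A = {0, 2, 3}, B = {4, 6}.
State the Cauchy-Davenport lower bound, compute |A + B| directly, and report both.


Cauchy-Davenport: |A + B| ≥ min(p, |A| + |B| - 1) for A, B nonempty in Z/pZ.
|A| = 3, |B| = 2, p = 7.
CD lower bound = min(7, 3 + 2 - 1) = min(7, 4) = 4.
Compute A + B mod 7 directly:
a = 0: 0+4=4, 0+6=6
a = 2: 2+4=6, 2+6=1
a = 3: 3+4=0, 3+6=2
A + B = {0, 1, 2, 4, 6}, so |A + B| = 5.
Verify: 5 ≥ 4? Yes ✓.

CD lower bound = 4, actual |A + B| = 5.


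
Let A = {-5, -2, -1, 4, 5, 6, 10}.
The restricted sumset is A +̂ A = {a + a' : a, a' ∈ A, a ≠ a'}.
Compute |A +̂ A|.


Restricted sumset: A +̂ A = {a + a' : a ∈ A, a' ∈ A, a ≠ a'}.
Equivalently, take A + A and drop any sum 2a that is achievable ONLY as a + a for a ∈ A (i.e. sums representable only with equal summands).
Enumerate pairs (a, a') with a < a' (symmetric, so each unordered pair gives one sum; this covers all a ≠ a'):
  -5 + -2 = -7
  -5 + -1 = -6
  -5 + 4 = -1
  -5 + 5 = 0
  -5 + 6 = 1
  -5 + 10 = 5
  -2 + -1 = -3
  -2 + 4 = 2
  -2 + 5 = 3
  -2 + 6 = 4
  -2 + 10 = 8
  -1 + 4 = 3
  -1 + 5 = 4
  -1 + 6 = 5
  -1 + 10 = 9
  4 + 5 = 9
  4 + 6 = 10
  4 + 10 = 14
  5 + 6 = 11
  5 + 10 = 15
  6 + 10 = 16
Collected distinct sums: {-7, -6, -3, -1, 0, 1, 2, 3, 4, 5, 8, 9, 10, 11, 14, 15, 16}
|A +̂ A| = 17
(Reference bound: |A +̂ A| ≥ 2|A| - 3 for |A| ≥ 2, with |A| = 7 giving ≥ 11.)

|A +̂ A| = 17


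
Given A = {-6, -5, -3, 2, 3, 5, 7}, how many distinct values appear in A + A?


A + A = {a + a' : a, a' ∈ A}; |A| = 7.
General bounds: 2|A| - 1 ≤ |A + A| ≤ |A|(|A|+1)/2, i.e. 13 ≤ |A + A| ≤ 28.
Lower bound 2|A|-1 is attained iff A is an arithmetic progression.
Enumerate sums a + a' for a ≤ a' (symmetric, so this suffices):
a = -6: -6+-6=-12, -6+-5=-11, -6+-3=-9, -6+2=-4, -6+3=-3, -6+5=-1, -6+7=1
a = -5: -5+-5=-10, -5+-3=-8, -5+2=-3, -5+3=-2, -5+5=0, -5+7=2
a = -3: -3+-3=-6, -3+2=-1, -3+3=0, -3+5=2, -3+7=4
a = 2: 2+2=4, 2+3=5, 2+5=7, 2+7=9
a = 3: 3+3=6, 3+5=8, 3+7=10
a = 5: 5+5=10, 5+7=12
a = 7: 7+7=14
Distinct sums: {-12, -11, -10, -9, -8, -6, -4, -3, -2, -1, 0, 1, 2, 4, 5, 6, 7, 8, 9, 10, 12, 14}
|A + A| = 22

|A + A| = 22


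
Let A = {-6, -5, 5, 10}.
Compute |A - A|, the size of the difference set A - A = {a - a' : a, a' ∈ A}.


A - A = {a - a' : a, a' ∈ A}; |A| = 4.
Bounds: 2|A|-1 ≤ |A - A| ≤ |A|² - |A| + 1, i.e. 7 ≤ |A - A| ≤ 13.
Note: 0 ∈ A - A always (from a - a). The set is symmetric: if d ∈ A - A then -d ∈ A - A.
Enumerate nonzero differences d = a - a' with a > a' (then include -d):
Positive differences: {1, 5, 10, 11, 15, 16}
Full difference set: {0} ∪ (positive diffs) ∪ (negative diffs).
|A - A| = 1 + 2·6 = 13 (matches direct enumeration: 13).

|A - A| = 13


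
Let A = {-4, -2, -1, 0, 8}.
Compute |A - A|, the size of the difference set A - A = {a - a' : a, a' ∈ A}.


A - A = {a - a' : a, a' ∈ A}; |A| = 5.
Bounds: 2|A|-1 ≤ |A - A| ≤ |A|² - |A| + 1, i.e. 9 ≤ |A - A| ≤ 21.
Note: 0 ∈ A - A always (from a - a). The set is symmetric: if d ∈ A - A then -d ∈ A - A.
Enumerate nonzero differences d = a - a' with a > a' (then include -d):
Positive differences: {1, 2, 3, 4, 8, 9, 10, 12}
Full difference set: {0} ∪ (positive diffs) ∪ (negative diffs).
|A - A| = 1 + 2·8 = 17 (matches direct enumeration: 17).

|A - A| = 17


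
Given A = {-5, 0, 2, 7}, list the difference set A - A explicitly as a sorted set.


A - A = {a - a' : a, a' ∈ A}.
Compute a - a' for each ordered pair (a, a'):
a = -5: -5--5=0, -5-0=-5, -5-2=-7, -5-7=-12
a = 0: 0--5=5, 0-0=0, 0-2=-2, 0-7=-7
a = 2: 2--5=7, 2-0=2, 2-2=0, 2-7=-5
a = 7: 7--5=12, 7-0=7, 7-2=5, 7-7=0
Collecting distinct values (and noting 0 appears from a-a):
A - A = {-12, -7, -5, -2, 0, 2, 5, 7, 12}
|A - A| = 9

A - A = {-12, -7, -5, -2, 0, 2, 5, 7, 12}


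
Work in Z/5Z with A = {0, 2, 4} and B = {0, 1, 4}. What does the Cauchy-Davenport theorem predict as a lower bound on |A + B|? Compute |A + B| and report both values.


Cauchy-Davenport: |A + B| ≥ min(p, |A| + |B| - 1) for A, B nonempty in Z/pZ.
|A| = 3, |B| = 3, p = 5.
CD lower bound = min(5, 3 + 3 - 1) = min(5, 5) = 5.
Compute A + B mod 5 directly:
a = 0: 0+0=0, 0+1=1, 0+4=4
a = 2: 2+0=2, 2+1=3, 2+4=1
a = 4: 4+0=4, 4+1=0, 4+4=3
A + B = {0, 1, 2, 3, 4}, so |A + B| = 5.
Verify: 5 ≥ 5? Yes ✓.

CD lower bound = 5, actual |A + B| = 5.


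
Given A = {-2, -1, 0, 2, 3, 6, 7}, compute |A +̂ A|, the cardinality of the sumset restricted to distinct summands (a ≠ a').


Restricted sumset: A +̂ A = {a + a' : a ∈ A, a' ∈ A, a ≠ a'}.
Equivalently, take A + A and drop any sum 2a that is achievable ONLY as a + a for a ∈ A (i.e. sums representable only with equal summands).
Enumerate pairs (a, a') with a < a' (symmetric, so each unordered pair gives one sum; this covers all a ≠ a'):
  -2 + -1 = -3
  -2 + 0 = -2
  -2 + 2 = 0
  -2 + 3 = 1
  -2 + 6 = 4
  -2 + 7 = 5
  -1 + 0 = -1
  -1 + 2 = 1
  -1 + 3 = 2
  -1 + 6 = 5
  -1 + 7 = 6
  0 + 2 = 2
  0 + 3 = 3
  0 + 6 = 6
  0 + 7 = 7
  2 + 3 = 5
  2 + 6 = 8
  2 + 7 = 9
  3 + 6 = 9
  3 + 7 = 10
  6 + 7 = 13
Collected distinct sums: {-3, -2, -1, 0, 1, 2, 3, 4, 5, 6, 7, 8, 9, 10, 13}
|A +̂ A| = 15
(Reference bound: |A +̂ A| ≥ 2|A| - 3 for |A| ≥ 2, with |A| = 7 giving ≥ 11.)

|A +̂ A| = 15


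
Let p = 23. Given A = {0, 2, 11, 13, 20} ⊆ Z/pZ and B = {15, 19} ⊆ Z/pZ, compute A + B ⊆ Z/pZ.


Work in Z/23Z: reduce every sum a + b modulo 23.
Enumerate all 10 pairs:
a = 0: 0+15=15, 0+19=19
a = 2: 2+15=17, 2+19=21
a = 11: 11+15=3, 11+19=7
a = 13: 13+15=5, 13+19=9
a = 20: 20+15=12, 20+19=16
Distinct residues collected: {3, 5, 7, 9, 12, 15, 16, 17, 19, 21}
|A + B| = 10 (out of 23 total residues).

A + B = {3, 5, 7, 9, 12, 15, 16, 17, 19, 21}


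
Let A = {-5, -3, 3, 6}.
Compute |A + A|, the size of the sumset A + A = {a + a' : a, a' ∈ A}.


A + A = {a + a' : a, a' ∈ A}; |A| = 4.
General bounds: 2|A| - 1 ≤ |A + A| ≤ |A|(|A|+1)/2, i.e. 7 ≤ |A + A| ≤ 10.
Lower bound 2|A|-1 is attained iff A is an arithmetic progression.
Enumerate sums a + a' for a ≤ a' (symmetric, so this suffices):
a = -5: -5+-5=-10, -5+-3=-8, -5+3=-2, -5+6=1
a = -3: -3+-3=-6, -3+3=0, -3+6=3
a = 3: 3+3=6, 3+6=9
a = 6: 6+6=12
Distinct sums: {-10, -8, -6, -2, 0, 1, 3, 6, 9, 12}
|A + A| = 10

|A + A| = 10


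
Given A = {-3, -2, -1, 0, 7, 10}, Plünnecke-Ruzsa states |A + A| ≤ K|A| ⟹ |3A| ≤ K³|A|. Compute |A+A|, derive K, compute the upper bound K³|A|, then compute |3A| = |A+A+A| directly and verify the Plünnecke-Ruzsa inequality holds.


|A| = 6.
Step 1: Compute A + A by enumerating all 36 pairs.
A + A = {-6, -5, -4, -3, -2, -1, 0, 4, 5, 6, 7, 8, 9, 10, 14, 17, 20}, so |A + A| = 17.
Step 2: Doubling constant K = |A + A|/|A| = 17/6 = 17/6 ≈ 2.8333.
Step 3: Plünnecke-Ruzsa gives |3A| ≤ K³·|A| = (2.8333)³ · 6 ≈ 136.4722.
Step 4: Compute 3A = A + A + A directly by enumerating all triples (a,b,c) ∈ A³; |3A| = 34.
Step 5: Check 34 ≤ 136.4722? Yes ✓.

K = 17/6, Plünnecke-Ruzsa bound K³|A| ≈ 136.4722, |3A| = 34, inequality holds.


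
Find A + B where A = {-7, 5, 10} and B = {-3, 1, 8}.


A + B = {a + b : a ∈ A, b ∈ B}.
Enumerate all |A|·|B| = 3·3 = 9 pairs (a, b) and collect distinct sums.
a = -7: -7+-3=-10, -7+1=-6, -7+8=1
a = 5: 5+-3=2, 5+1=6, 5+8=13
a = 10: 10+-3=7, 10+1=11, 10+8=18
Collecting distinct sums: A + B = {-10, -6, 1, 2, 6, 7, 11, 13, 18}
|A + B| = 9

A + B = {-10, -6, 1, 2, 6, 7, 11, 13, 18}


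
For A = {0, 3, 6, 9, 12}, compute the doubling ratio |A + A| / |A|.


|A| = 5.
Compute A + A by enumerating all 25 pairs.
A + A = {0, 3, 6, 9, 12, 15, 18, 21, 24}, so |A + A| = 9.
K = |A + A| / |A| = 9/5 (already in lowest terms) ≈ 1.8000.
Reference: AP of size 5 gives K = 9/5 ≈ 1.8000; a fully generic set of size 5 gives K ≈ 3.0000.

|A| = 5, |A + A| = 9, K = 9/5.


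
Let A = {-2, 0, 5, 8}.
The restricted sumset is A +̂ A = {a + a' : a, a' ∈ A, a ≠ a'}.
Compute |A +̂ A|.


Restricted sumset: A +̂ A = {a + a' : a ∈ A, a' ∈ A, a ≠ a'}.
Equivalently, take A + A and drop any sum 2a that is achievable ONLY as a + a for a ∈ A (i.e. sums representable only with equal summands).
Enumerate pairs (a, a') with a < a' (symmetric, so each unordered pair gives one sum; this covers all a ≠ a'):
  -2 + 0 = -2
  -2 + 5 = 3
  -2 + 8 = 6
  0 + 5 = 5
  0 + 8 = 8
  5 + 8 = 13
Collected distinct sums: {-2, 3, 5, 6, 8, 13}
|A +̂ A| = 6
(Reference bound: |A +̂ A| ≥ 2|A| - 3 for |A| ≥ 2, with |A| = 4 giving ≥ 5.)

|A +̂ A| = 6


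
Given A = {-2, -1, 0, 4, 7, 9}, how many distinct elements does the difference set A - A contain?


A - A = {a - a' : a, a' ∈ A}; |A| = 6.
Bounds: 2|A|-1 ≤ |A - A| ≤ |A|² - |A| + 1, i.e. 11 ≤ |A - A| ≤ 31.
Note: 0 ∈ A - A always (from a - a). The set is symmetric: if d ∈ A - A then -d ∈ A - A.
Enumerate nonzero differences d = a - a' with a > a' (then include -d):
Positive differences: {1, 2, 3, 4, 5, 6, 7, 8, 9, 10, 11}
Full difference set: {0} ∪ (positive diffs) ∪ (negative diffs).
|A - A| = 1 + 2·11 = 23 (matches direct enumeration: 23).

|A - A| = 23


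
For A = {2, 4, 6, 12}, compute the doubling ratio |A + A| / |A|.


|A| = 4.
Compute A + A by enumerating all 16 pairs.
A + A = {4, 6, 8, 10, 12, 14, 16, 18, 24}, so |A + A| = 9.
K = |A + A| / |A| = 9/4 (already in lowest terms) ≈ 2.2500.
Reference: AP of size 4 gives K = 7/4 ≈ 1.7500; a fully generic set of size 4 gives K ≈ 2.5000.

|A| = 4, |A + A| = 9, K = 9/4.


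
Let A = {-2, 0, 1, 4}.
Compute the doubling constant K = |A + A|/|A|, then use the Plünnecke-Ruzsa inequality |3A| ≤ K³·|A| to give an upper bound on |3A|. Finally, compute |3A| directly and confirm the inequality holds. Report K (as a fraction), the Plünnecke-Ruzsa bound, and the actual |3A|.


|A| = 4.
Step 1: Compute A + A by enumerating all 16 pairs.
A + A = {-4, -2, -1, 0, 1, 2, 4, 5, 8}, so |A + A| = 9.
Step 2: Doubling constant K = |A + A|/|A| = 9/4 = 9/4 ≈ 2.2500.
Step 3: Plünnecke-Ruzsa gives |3A| ≤ K³·|A| = (2.2500)³ · 4 ≈ 45.5625.
Step 4: Compute 3A = A + A + A directly by enumerating all triples (a,b,c) ∈ A³; |3A| = 15.
Step 5: Check 15 ≤ 45.5625? Yes ✓.

K = 9/4, Plünnecke-Ruzsa bound K³|A| ≈ 45.5625, |3A| = 15, inequality holds.


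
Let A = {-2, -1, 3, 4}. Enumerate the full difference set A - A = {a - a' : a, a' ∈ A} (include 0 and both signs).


A - A = {a - a' : a, a' ∈ A}.
Compute a - a' for each ordered pair (a, a'):
a = -2: -2--2=0, -2--1=-1, -2-3=-5, -2-4=-6
a = -1: -1--2=1, -1--1=0, -1-3=-4, -1-4=-5
a = 3: 3--2=5, 3--1=4, 3-3=0, 3-4=-1
a = 4: 4--2=6, 4--1=5, 4-3=1, 4-4=0
Collecting distinct values (and noting 0 appears from a-a):
A - A = {-6, -5, -4, -1, 0, 1, 4, 5, 6}
|A - A| = 9

A - A = {-6, -5, -4, -1, 0, 1, 4, 5, 6}


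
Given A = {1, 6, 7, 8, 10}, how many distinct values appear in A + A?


A + A = {a + a' : a, a' ∈ A}; |A| = 5.
General bounds: 2|A| - 1 ≤ |A + A| ≤ |A|(|A|+1)/2, i.e. 9 ≤ |A + A| ≤ 15.
Lower bound 2|A|-1 is attained iff A is an arithmetic progression.
Enumerate sums a + a' for a ≤ a' (symmetric, so this suffices):
a = 1: 1+1=2, 1+6=7, 1+7=8, 1+8=9, 1+10=11
a = 6: 6+6=12, 6+7=13, 6+8=14, 6+10=16
a = 7: 7+7=14, 7+8=15, 7+10=17
a = 8: 8+8=16, 8+10=18
a = 10: 10+10=20
Distinct sums: {2, 7, 8, 9, 11, 12, 13, 14, 15, 16, 17, 18, 20}
|A + A| = 13

|A + A| = 13


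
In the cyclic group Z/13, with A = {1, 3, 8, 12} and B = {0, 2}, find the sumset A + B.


Work in Z/13Z: reduce every sum a + b modulo 13.
Enumerate all 8 pairs:
a = 1: 1+0=1, 1+2=3
a = 3: 3+0=3, 3+2=5
a = 8: 8+0=8, 8+2=10
a = 12: 12+0=12, 12+2=1
Distinct residues collected: {1, 3, 5, 8, 10, 12}
|A + B| = 6 (out of 13 total residues).

A + B = {1, 3, 5, 8, 10, 12}


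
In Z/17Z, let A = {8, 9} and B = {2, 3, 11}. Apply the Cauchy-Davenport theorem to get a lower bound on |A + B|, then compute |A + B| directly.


Cauchy-Davenport: |A + B| ≥ min(p, |A| + |B| - 1) for A, B nonempty in Z/pZ.
|A| = 2, |B| = 3, p = 17.
CD lower bound = min(17, 2 + 3 - 1) = min(17, 4) = 4.
Compute A + B mod 17 directly:
a = 8: 8+2=10, 8+3=11, 8+11=2
a = 9: 9+2=11, 9+3=12, 9+11=3
A + B = {2, 3, 10, 11, 12}, so |A + B| = 5.
Verify: 5 ≥ 4? Yes ✓.

CD lower bound = 4, actual |A + B| = 5.


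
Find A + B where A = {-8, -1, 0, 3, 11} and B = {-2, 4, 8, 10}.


A + B = {a + b : a ∈ A, b ∈ B}.
Enumerate all |A|·|B| = 5·4 = 20 pairs (a, b) and collect distinct sums.
a = -8: -8+-2=-10, -8+4=-4, -8+8=0, -8+10=2
a = -1: -1+-2=-3, -1+4=3, -1+8=7, -1+10=9
a = 0: 0+-2=-2, 0+4=4, 0+8=8, 0+10=10
a = 3: 3+-2=1, 3+4=7, 3+8=11, 3+10=13
a = 11: 11+-2=9, 11+4=15, 11+8=19, 11+10=21
Collecting distinct sums: A + B = {-10, -4, -3, -2, 0, 1, 2, 3, 4, 7, 8, 9, 10, 11, 13, 15, 19, 21}
|A + B| = 18

A + B = {-10, -4, -3, -2, 0, 1, 2, 3, 4, 7, 8, 9, 10, 11, 13, 15, 19, 21}


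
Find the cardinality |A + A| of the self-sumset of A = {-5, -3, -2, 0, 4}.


A + A = {a + a' : a, a' ∈ A}; |A| = 5.
General bounds: 2|A| - 1 ≤ |A + A| ≤ |A|(|A|+1)/2, i.e. 9 ≤ |A + A| ≤ 15.
Lower bound 2|A|-1 is attained iff A is an arithmetic progression.
Enumerate sums a + a' for a ≤ a' (symmetric, so this suffices):
a = -5: -5+-5=-10, -5+-3=-8, -5+-2=-7, -5+0=-5, -5+4=-1
a = -3: -3+-3=-6, -3+-2=-5, -3+0=-3, -3+4=1
a = -2: -2+-2=-4, -2+0=-2, -2+4=2
a = 0: 0+0=0, 0+4=4
a = 4: 4+4=8
Distinct sums: {-10, -8, -7, -6, -5, -4, -3, -2, -1, 0, 1, 2, 4, 8}
|A + A| = 14

|A + A| = 14


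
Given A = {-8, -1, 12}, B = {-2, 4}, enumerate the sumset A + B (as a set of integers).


A + B = {a + b : a ∈ A, b ∈ B}.
Enumerate all |A|·|B| = 3·2 = 6 pairs (a, b) and collect distinct sums.
a = -8: -8+-2=-10, -8+4=-4
a = -1: -1+-2=-3, -1+4=3
a = 12: 12+-2=10, 12+4=16
Collecting distinct sums: A + B = {-10, -4, -3, 3, 10, 16}
|A + B| = 6

A + B = {-10, -4, -3, 3, 10, 16}


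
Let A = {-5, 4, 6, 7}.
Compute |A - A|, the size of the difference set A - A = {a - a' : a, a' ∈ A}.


A - A = {a - a' : a, a' ∈ A}; |A| = 4.
Bounds: 2|A|-1 ≤ |A - A| ≤ |A|² - |A| + 1, i.e. 7 ≤ |A - A| ≤ 13.
Note: 0 ∈ A - A always (from a - a). The set is symmetric: if d ∈ A - A then -d ∈ A - A.
Enumerate nonzero differences d = a - a' with a > a' (then include -d):
Positive differences: {1, 2, 3, 9, 11, 12}
Full difference set: {0} ∪ (positive diffs) ∪ (negative diffs).
|A - A| = 1 + 2·6 = 13 (matches direct enumeration: 13).

|A - A| = 13


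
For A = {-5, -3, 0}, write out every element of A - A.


A - A = {a - a' : a, a' ∈ A}.
Compute a - a' for each ordered pair (a, a'):
a = -5: -5--5=0, -5--3=-2, -5-0=-5
a = -3: -3--5=2, -3--3=0, -3-0=-3
a = 0: 0--5=5, 0--3=3, 0-0=0
Collecting distinct values (and noting 0 appears from a-a):
A - A = {-5, -3, -2, 0, 2, 3, 5}
|A - A| = 7

A - A = {-5, -3, -2, 0, 2, 3, 5}


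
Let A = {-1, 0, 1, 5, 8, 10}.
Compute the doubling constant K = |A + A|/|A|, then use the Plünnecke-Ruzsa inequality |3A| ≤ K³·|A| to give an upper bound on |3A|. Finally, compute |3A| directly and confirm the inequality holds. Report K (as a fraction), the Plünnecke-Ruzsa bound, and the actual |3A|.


|A| = 6.
Step 1: Compute A + A by enumerating all 36 pairs.
A + A = {-2, -1, 0, 1, 2, 4, 5, 6, 7, 8, 9, 10, 11, 13, 15, 16, 18, 20}, so |A + A| = 18.
Step 2: Doubling constant K = |A + A|/|A| = 18/6 = 18/6 ≈ 3.0000.
Step 3: Plünnecke-Ruzsa gives |3A| ≤ K³·|A| = (3.0000)³ · 6 ≈ 162.0000.
Step 4: Compute 3A = A + A + A directly by enumerating all triples (a,b,c) ∈ A³; |3A| = 31.
Step 5: Check 31 ≤ 162.0000? Yes ✓.

K = 18/6, Plünnecke-Ruzsa bound K³|A| ≈ 162.0000, |3A| = 31, inequality holds.


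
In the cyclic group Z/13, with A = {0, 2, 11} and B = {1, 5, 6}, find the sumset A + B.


Work in Z/13Z: reduce every sum a + b modulo 13.
Enumerate all 9 pairs:
a = 0: 0+1=1, 0+5=5, 0+6=6
a = 2: 2+1=3, 2+5=7, 2+6=8
a = 11: 11+1=12, 11+5=3, 11+6=4
Distinct residues collected: {1, 3, 4, 5, 6, 7, 8, 12}
|A + B| = 8 (out of 13 total residues).

A + B = {1, 3, 4, 5, 6, 7, 8, 12}


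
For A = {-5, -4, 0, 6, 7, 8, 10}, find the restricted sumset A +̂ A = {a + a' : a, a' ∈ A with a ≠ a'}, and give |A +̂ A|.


Restricted sumset: A +̂ A = {a + a' : a ∈ A, a' ∈ A, a ≠ a'}.
Equivalently, take A + A and drop any sum 2a that is achievable ONLY as a + a for a ∈ A (i.e. sums representable only with equal summands).
Enumerate pairs (a, a') with a < a' (symmetric, so each unordered pair gives one sum; this covers all a ≠ a'):
  -5 + -4 = -9
  -5 + 0 = -5
  -5 + 6 = 1
  -5 + 7 = 2
  -5 + 8 = 3
  -5 + 10 = 5
  -4 + 0 = -4
  -4 + 6 = 2
  -4 + 7 = 3
  -4 + 8 = 4
  -4 + 10 = 6
  0 + 6 = 6
  0 + 7 = 7
  0 + 8 = 8
  0 + 10 = 10
  6 + 7 = 13
  6 + 8 = 14
  6 + 10 = 16
  7 + 8 = 15
  7 + 10 = 17
  8 + 10 = 18
Collected distinct sums: {-9, -5, -4, 1, 2, 3, 4, 5, 6, 7, 8, 10, 13, 14, 15, 16, 17, 18}
|A +̂ A| = 18
(Reference bound: |A +̂ A| ≥ 2|A| - 3 for |A| ≥ 2, with |A| = 7 giving ≥ 11.)

|A +̂ A| = 18


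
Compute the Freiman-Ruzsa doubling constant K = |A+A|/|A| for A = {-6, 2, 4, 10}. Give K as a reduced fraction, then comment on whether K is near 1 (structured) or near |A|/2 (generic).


|A| = 4.
Compute A + A by enumerating all 16 pairs.
A + A = {-12, -4, -2, 4, 6, 8, 12, 14, 20}, so |A + A| = 9.
K = |A + A| / |A| = 9/4 (already in lowest terms) ≈ 2.2500.
Reference: AP of size 4 gives K = 7/4 ≈ 1.7500; a fully generic set of size 4 gives K ≈ 2.5000.

|A| = 4, |A + A| = 9, K = 9/4.


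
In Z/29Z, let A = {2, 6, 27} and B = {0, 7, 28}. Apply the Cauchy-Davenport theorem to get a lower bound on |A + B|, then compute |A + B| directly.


Cauchy-Davenport: |A + B| ≥ min(p, |A| + |B| - 1) for A, B nonempty in Z/pZ.
|A| = 3, |B| = 3, p = 29.
CD lower bound = min(29, 3 + 3 - 1) = min(29, 5) = 5.
Compute A + B mod 29 directly:
a = 2: 2+0=2, 2+7=9, 2+28=1
a = 6: 6+0=6, 6+7=13, 6+28=5
a = 27: 27+0=27, 27+7=5, 27+28=26
A + B = {1, 2, 5, 6, 9, 13, 26, 27}, so |A + B| = 8.
Verify: 8 ≥ 5? Yes ✓.

CD lower bound = 5, actual |A + B| = 8.


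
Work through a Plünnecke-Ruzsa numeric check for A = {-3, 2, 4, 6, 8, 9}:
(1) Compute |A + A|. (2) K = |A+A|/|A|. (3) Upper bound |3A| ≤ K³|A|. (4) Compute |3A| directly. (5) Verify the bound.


|A| = 6.
Step 1: Compute A + A by enumerating all 36 pairs.
A + A = {-6, -1, 1, 3, 4, 5, 6, 8, 10, 11, 12, 13, 14, 15, 16, 17, 18}, so |A + A| = 17.
Step 2: Doubling constant K = |A + A|/|A| = 17/6 = 17/6 ≈ 2.8333.
Step 3: Plünnecke-Ruzsa gives |3A| ≤ K³·|A| = (2.8333)³ · 6 ≈ 136.4722.
Step 4: Compute 3A = A + A + A directly by enumerating all triples (a,b,c) ∈ A³; |3A| = 30.
Step 5: Check 30 ≤ 136.4722? Yes ✓.

K = 17/6, Plünnecke-Ruzsa bound K³|A| ≈ 136.4722, |3A| = 30, inequality holds.


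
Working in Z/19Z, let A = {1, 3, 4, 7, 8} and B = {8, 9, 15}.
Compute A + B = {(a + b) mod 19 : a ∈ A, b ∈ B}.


Work in Z/19Z: reduce every sum a + b modulo 19.
Enumerate all 15 pairs:
a = 1: 1+8=9, 1+9=10, 1+15=16
a = 3: 3+8=11, 3+9=12, 3+15=18
a = 4: 4+8=12, 4+9=13, 4+15=0
a = 7: 7+8=15, 7+9=16, 7+15=3
a = 8: 8+8=16, 8+9=17, 8+15=4
Distinct residues collected: {0, 3, 4, 9, 10, 11, 12, 13, 15, 16, 17, 18}
|A + B| = 12 (out of 19 total residues).

A + B = {0, 3, 4, 9, 10, 11, 12, 13, 15, 16, 17, 18}


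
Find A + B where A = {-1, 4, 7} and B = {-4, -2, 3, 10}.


A + B = {a + b : a ∈ A, b ∈ B}.
Enumerate all |A|·|B| = 3·4 = 12 pairs (a, b) and collect distinct sums.
a = -1: -1+-4=-5, -1+-2=-3, -1+3=2, -1+10=9
a = 4: 4+-4=0, 4+-2=2, 4+3=7, 4+10=14
a = 7: 7+-4=3, 7+-2=5, 7+3=10, 7+10=17
Collecting distinct sums: A + B = {-5, -3, 0, 2, 3, 5, 7, 9, 10, 14, 17}
|A + B| = 11

A + B = {-5, -3, 0, 2, 3, 5, 7, 9, 10, 14, 17}


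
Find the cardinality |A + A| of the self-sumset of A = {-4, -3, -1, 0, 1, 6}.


A + A = {a + a' : a, a' ∈ A}; |A| = 6.
General bounds: 2|A| - 1 ≤ |A + A| ≤ |A|(|A|+1)/2, i.e. 11 ≤ |A + A| ≤ 21.
Lower bound 2|A|-1 is attained iff A is an arithmetic progression.
Enumerate sums a + a' for a ≤ a' (symmetric, so this suffices):
a = -4: -4+-4=-8, -4+-3=-7, -4+-1=-5, -4+0=-4, -4+1=-3, -4+6=2
a = -3: -3+-3=-6, -3+-1=-4, -3+0=-3, -3+1=-2, -3+6=3
a = -1: -1+-1=-2, -1+0=-1, -1+1=0, -1+6=5
a = 0: 0+0=0, 0+1=1, 0+6=6
a = 1: 1+1=2, 1+6=7
a = 6: 6+6=12
Distinct sums: {-8, -7, -6, -5, -4, -3, -2, -1, 0, 1, 2, 3, 5, 6, 7, 12}
|A + A| = 16

|A + A| = 16


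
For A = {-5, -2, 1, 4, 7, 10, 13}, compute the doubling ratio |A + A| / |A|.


|A| = 7.
Compute A + A by enumerating all 49 pairs.
A + A = {-10, -7, -4, -1, 2, 5, 8, 11, 14, 17, 20, 23, 26}, so |A + A| = 13.
K = |A + A| / |A| = 13/7 (already in lowest terms) ≈ 1.8571.
Reference: AP of size 7 gives K = 13/7 ≈ 1.8571; a fully generic set of size 7 gives K ≈ 4.0000.

|A| = 7, |A + A| = 13, K = 13/7.


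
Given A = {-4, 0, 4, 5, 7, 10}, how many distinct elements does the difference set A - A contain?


A - A = {a - a' : a, a' ∈ A}; |A| = 6.
Bounds: 2|A|-1 ≤ |A - A| ≤ |A|² - |A| + 1, i.e. 11 ≤ |A - A| ≤ 31.
Note: 0 ∈ A - A always (from a - a). The set is symmetric: if d ∈ A - A then -d ∈ A - A.
Enumerate nonzero differences d = a - a' with a > a' (then include -d):
Positive differences: {1, 2, 3, 4, 5, 6, 7, 8, 9, 10, 11, 14}
Full difference set: {0} ∪ (positive diffs) ∪ (negative diffs).
|A - A| = 1 + 2·12 = 25 (matches direct enumeration: 25).

|A - A| = 25


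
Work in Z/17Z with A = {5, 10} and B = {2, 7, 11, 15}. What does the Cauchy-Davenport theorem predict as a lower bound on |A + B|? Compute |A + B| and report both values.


Cauchy-Davenport: |A + B| ≥ min(p, |A| + |B| - 1) for A, B nonempty in Z/pZ.
|A| = 2, |B| = 4, p = 17.
CD lower bound = min(17, 2 + 4 - 1) = min(17, 5) = 5.
Compute A + B mod 17 directly:
a = 5: 5+2=7, 5+7=12, 5+11=16, 5+15=3
a = 10: 10+2=12, 10+7=0, 10+11=4, 10+15=8
A + B = {0, 3, 4, 7, 8, 12, 16}, so |A + B| = 7.
Verify: 7 ≥ 5? Yes ✓.

CD lower bound = 5, actual |A + B| = 7.


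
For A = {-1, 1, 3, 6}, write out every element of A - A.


A - A = {a - a' : a, a' ∈ A}.
Compute a - a' for each ordered pair (a, a'):
a = -1: -1--1=0, -1-1=-2, -1-3=-4, -1-6=-7
a = 1: 1--1=2, 1-1=0, 1-3=-2, 1-6=-5
a = 3: 3--1=4, 3-1=2, 3-3=0, 3-6=-3
a = 6: 6--1=7, 6-1=5, 6-3=3, 6-6=0
Collecting distinct values (and noting 0 appears from a-a):
A - A = {-7, -5, -4, -3, -2, 0, 2, 3, 4, 5, 7}
|A - A| = 11

A - A = {-7, -5, -4, -3, -2, 0, 2, 3, 4, 5, 7}


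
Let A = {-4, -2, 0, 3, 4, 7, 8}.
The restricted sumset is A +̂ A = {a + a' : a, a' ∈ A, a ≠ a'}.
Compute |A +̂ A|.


Restricted sumset: A +̂ A = {a + a' : a ∈ A, a' ∈ A, a ≠ a'}.
Equivalently, take A + A and drop any sum 2a that is achievable ONLY as a + a for a ∈ A (i.e. sums representable only with equal summands).
Enumerate pairs (a, a') with a < a' (symmetric, so each unordered pair gives one sum; this covers all a ≠ a'):
  -4 + -2 = -6
  -4 + 0 = -4
  -4 + 3 = -1
  -4 + 4 = 0
  -4 + 7 = 3
  -4 + 8 = 4
  -2 + 0 = -2
  -2 + 3 = 1
  -2 + 4 = 2
  -2 + 7 = 5
  -2 + 8 = 6
  0 + 3 = 3
  0 + 4 = 4
  0 + 7 = 7
  0 + 8 = 8
  3 + 4 = 7
  3 + 7 = 10
  3 + 8 = 11
  4 + 7 = 11
  4 + 8 = 12
  7 + 8 = 15
Collected distinct sums: {-6, -4, -2, -1, 0, 1, 2, 3, 4, 5, 6, 7, 8, 10, 11, 12, 15}
|A +̂ A| = 17
(Reference bound: |A +̂ A| ≥ 2|A| - 3 for |A| ≥ 2, with |A| = 7 giving ≥ 11.)

|A +̂ A| = 17


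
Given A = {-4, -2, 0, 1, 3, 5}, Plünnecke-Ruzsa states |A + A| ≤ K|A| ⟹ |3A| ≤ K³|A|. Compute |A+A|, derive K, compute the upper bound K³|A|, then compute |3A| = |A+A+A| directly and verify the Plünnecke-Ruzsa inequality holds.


|A| = 6.
Step 1: Compute A + A by enumerating all 36 pairs.
A + A = {-8, -6, -4, -3, -2, -1, 0, 1, 2, 3, 4, 5, 6, 8, 10}, so |A + A| = 15.
Step 2: Doubling constant K = |A + A|/|A| = 15/6 = 15/6 ≈ 2.5000.
Step 3: Plünnecke-Ruzsa gives |3A| ≤ K³·|A| = (2.5000)³ · 6 ≈ 93.7500.
Step 4: Compute 3A = A + A + A directly by enumerating all triples (a,b,c) ∈ A³; |3A| = 24.
Step 5: Check 24 ≤ 93.7500? Yes ✓.

K = 15/6, Plünnecke-Ruzsa bound K³|A| ≈ 93.7500, |3A| = 24, inequality holds.
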